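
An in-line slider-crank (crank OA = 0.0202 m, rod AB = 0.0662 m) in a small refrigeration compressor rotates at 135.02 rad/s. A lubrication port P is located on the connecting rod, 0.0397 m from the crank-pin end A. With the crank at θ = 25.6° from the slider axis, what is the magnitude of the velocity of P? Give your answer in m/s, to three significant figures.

ω = 135 rad/s.  Crank-pin speed |V_A| = rω = 2.7274 m/s, perpendicular to OA.
Rod angle: sinφ = −(r/L) sinθ ⇒ φ = -7.576°; ω_rod = −rω cosθ/√(L²−r²sin²θ) = -37.482 rad/s.
V_P = V_A + ω_rod × AP, with AP = 0.0397 m along the rod.
Components: V_Px = −rω sinθ − a·ω_rod·sinφ = -1.3747 m/s;  V_Py = rω cosθ + a·ω_rod·cosφ = +0.98461 m/s.
|V_P| = √(V_Px² + V_Py²) = 1.6909 m/s.

1.69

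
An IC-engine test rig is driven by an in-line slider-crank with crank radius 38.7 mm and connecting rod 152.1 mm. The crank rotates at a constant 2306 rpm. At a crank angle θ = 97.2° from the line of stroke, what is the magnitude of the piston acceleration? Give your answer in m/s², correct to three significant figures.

857

ω = 2π·2306/60 = 241.5 rad/s
x(θ) = r cosθ + √(L² − r² sin²θ); with ω constant, a = ω²·d²x/dθ².
d²x/dθ² = −r cosθ − r²(cos2θ)/√u − r⁴ sin²2θ/(4u^{3/2}),  u = L² − r² sin²θ = 0.0216602 m².
Substituting r = 0.0387 m, L = 0.1521 m, θ = 97.2°: d²x/dθ² = +0.014696 m.
a = ω²·d²x/dθ² = (241.5)²·(+0.014696) = +857 m/s²;  |a| = 857 m/s².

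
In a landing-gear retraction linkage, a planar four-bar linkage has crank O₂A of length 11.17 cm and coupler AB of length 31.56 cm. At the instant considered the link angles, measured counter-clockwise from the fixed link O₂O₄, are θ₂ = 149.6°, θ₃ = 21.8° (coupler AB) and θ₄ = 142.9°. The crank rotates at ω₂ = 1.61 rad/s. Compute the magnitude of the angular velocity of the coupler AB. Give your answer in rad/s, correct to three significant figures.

0.0776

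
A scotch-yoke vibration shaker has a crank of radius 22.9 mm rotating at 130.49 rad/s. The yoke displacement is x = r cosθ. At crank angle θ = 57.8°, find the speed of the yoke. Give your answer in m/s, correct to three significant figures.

ω = 130.5 rad/s
x = r cosθ ⇒ ẋ = −rω sinθ.
|v| = rω|sinθ| = 0.0229·130.5·|sin 57.8°| = 2.5286 m/s.

2.53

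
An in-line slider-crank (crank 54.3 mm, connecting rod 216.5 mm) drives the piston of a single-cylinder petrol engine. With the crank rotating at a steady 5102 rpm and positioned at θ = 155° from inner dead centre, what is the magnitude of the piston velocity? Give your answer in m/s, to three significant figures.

ω = 2π·5102/60 = 534.3 rad/s
For an in-line slider-crank, x = r cosθ + √(L² − r² sin²θ), so v = −rω sinθ·[1 + r cosθ/√(L² − r² sin²θ)].
With r = 0.0543 m, L = 0.2165 m, θ = 155°: √(L² − r² sin²θ) = 0.21528 m.
v = −0.0543·534.3·0.42262·[1 + 0.0543·-0.90631/0.21528] = -9.458 m/s.
|v| = 9.458 m/s.

9.46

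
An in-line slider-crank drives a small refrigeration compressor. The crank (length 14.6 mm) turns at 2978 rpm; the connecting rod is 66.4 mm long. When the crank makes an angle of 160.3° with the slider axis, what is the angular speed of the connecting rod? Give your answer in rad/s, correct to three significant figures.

64.7

ω = 311.9 rad/s (converted from 2978 rpm).
The rod makes angle φ with the slider axis where L sinφ = r sinθ; differentiating, L cosφ·φ̇ = r ω cosθ.
L cosφ = √(L² − r² sin²θ) = 0.066217 m.
|ω_rod| = r ω |cosθ| / √(L² − r² sin²θ) = 0.0146·311.9·0.94147/0.066217 = 64.735 rad/s.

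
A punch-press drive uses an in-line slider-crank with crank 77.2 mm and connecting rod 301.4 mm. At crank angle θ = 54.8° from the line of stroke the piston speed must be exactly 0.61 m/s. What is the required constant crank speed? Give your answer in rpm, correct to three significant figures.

80.2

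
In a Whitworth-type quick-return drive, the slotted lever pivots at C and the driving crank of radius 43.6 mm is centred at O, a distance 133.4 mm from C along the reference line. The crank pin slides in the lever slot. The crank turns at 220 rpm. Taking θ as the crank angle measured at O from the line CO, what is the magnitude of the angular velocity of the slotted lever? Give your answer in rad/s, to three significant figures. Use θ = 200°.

ω = 23.04 rad/s (from 220 rpm).
Crank pin A relative to C: A = (d + r cosθ, r sinθ); lever angle φ = atan2(r sinθ, d + r cosθ).
Differentiating tanφ: φ̇ = rω(d cosθ + r)/(d² + r² + 2dr cosθ).
d² + r² + 2dr cosθ = |CA|² = 0.00876556 m²;  d cosθ + r = -0.081755 m.
|ω_lever| = |0.0436·23.04·-0.081755| / 0.00876556 = 9.3685 rad/s.

9.37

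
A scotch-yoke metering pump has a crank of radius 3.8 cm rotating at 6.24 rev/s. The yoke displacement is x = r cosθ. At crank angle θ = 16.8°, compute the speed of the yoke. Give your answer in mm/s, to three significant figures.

ω = 39.21 rad/s (from 6.24 rev/s).
x = r cosθ ⇒ ẋ = −rω sinθ.
|v| = rω|sinθ| = 0.038·39.21·|sin 16.8°| = 0.43062 m/s = 430.62 mm/s.

431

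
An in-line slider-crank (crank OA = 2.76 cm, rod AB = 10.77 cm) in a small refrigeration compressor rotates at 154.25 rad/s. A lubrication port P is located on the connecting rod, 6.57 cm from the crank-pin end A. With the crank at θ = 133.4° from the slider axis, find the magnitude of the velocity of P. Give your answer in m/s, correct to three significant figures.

ω = 154.2 rad/s.  Crank-pin speed |V_A| = rω = 4.2573 m/s, perpendicular to OA.
Rod angle: sinφ = −(r/L) sinθ ⇒ φ = -10.731°; ω_rod = −rω cosθ/√(L²−r²sin²θ) = +27.643 rad/s.
V_P = V_A + ω_rod × AP, with AP = 0.0657 m along the rod.
Components: V_Px = −rω sinθ − a·ω_rod·sinφ = -2.7551 m/s;  V_Py = rω cosθ + a·ω_rod·cosφ = -1.1407 m/s.
|V_P| = √(V_Px² + V_Py²) = 2.9819 m/s.

2.98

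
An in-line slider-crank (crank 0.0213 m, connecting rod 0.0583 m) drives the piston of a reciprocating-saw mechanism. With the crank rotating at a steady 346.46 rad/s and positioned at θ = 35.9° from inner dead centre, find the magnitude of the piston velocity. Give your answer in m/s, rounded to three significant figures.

5.64

ω = 346.5 rad/s
For an in-line slider-crank, x = r cosθ + √(L² − r² sin²θ), so v = −rω sinθ·[1 + r cosθ/√(L² − r² sin²θ)].
With r = 0.0213 m, L = 0.0583 m, θ = 35.9°: √(L² − r² sin²θ) = 0.056946 m.
v = −0.0213·346.5·0.58637·[1 + 0.0213·0.81004/0.056946] = -5.6383 m/s.
|v| = 5.6383 m/s.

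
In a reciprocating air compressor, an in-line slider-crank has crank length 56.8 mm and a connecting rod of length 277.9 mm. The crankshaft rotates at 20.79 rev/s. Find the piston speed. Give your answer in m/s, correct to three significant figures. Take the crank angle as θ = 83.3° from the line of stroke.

7.55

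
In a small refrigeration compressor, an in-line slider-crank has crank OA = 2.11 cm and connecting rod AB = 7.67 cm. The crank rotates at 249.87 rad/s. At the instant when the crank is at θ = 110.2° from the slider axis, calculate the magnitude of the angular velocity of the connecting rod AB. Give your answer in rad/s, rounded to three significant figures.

24.6

ω = 249.9 rad/s
The rod makes angle φ with the slider axis where L sinφ = r sinθ; differentiating, L cosφ·φ̇ = r ω cosθ.
L cosφ = √(L² − r² sin²θ) = 0.0741 m.
|ω_rod| = r ω |cosθ| / √(L² − r² sin²θ) = 0.0211·249.9·0.34530/0.0741 = 24.568 rad/s.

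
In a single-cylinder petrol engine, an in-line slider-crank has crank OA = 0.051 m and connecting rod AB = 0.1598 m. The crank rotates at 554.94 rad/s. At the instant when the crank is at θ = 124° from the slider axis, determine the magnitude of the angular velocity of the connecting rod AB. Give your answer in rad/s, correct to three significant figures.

ω = 554.9 rad/s
The rod makes angle φ with the slider axis where L sinφ = r sinθ; differentiating, L cosφ·φ̇ = r ω cosθ.
L cosφ = √(L² − r² sin²θ) = 0.15411 m.
|ω_rod| = r ω |cosθ| / √(L² − r² sin²θ) = 0.051·554.9·0.55919/0.15411 = 102.7 rad/s.

103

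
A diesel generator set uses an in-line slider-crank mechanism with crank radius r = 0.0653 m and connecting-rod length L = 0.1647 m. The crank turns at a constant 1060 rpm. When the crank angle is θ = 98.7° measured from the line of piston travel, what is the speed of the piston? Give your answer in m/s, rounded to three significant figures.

6.70

ω = 2π·1060/60 = 111 rad/s
For an in-line slider-crank, x = r cosθ + √(L² − r² sin²θ), so v = −rω sinθ·[1 + r cosθ/√(L² − r² sin²θ)].
With r = 0.0653 m, L = 0.1647 m, θ = 98.7°: √(L² − r² sin²θ) = 0.15152 m.
v = −0.0653·111·0.98849·[1 + 0.0653·-0.15126/0.15152] = -6.698 m/s.
|v| = 6.698 m/s.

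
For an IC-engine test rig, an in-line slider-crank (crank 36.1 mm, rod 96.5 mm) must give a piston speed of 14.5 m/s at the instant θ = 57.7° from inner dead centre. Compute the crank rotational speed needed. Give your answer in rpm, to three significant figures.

3750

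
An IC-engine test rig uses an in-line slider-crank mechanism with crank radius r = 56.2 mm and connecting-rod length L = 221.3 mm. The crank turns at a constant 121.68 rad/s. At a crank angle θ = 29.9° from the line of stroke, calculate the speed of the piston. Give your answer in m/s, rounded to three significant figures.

4.17

ω = 121.7 rad/s
For an in-line slider-crank, x = r cosθ + √(L² − r² sin²θ), so v = −rω sinθ·[1 + r cosθ/√(L² − r² sin²θ)].
With r = 0.0562 m, L = 0.2213 m, θ = 29.9°: √(L² − r² sin²θ) = 0.21952 m.
v = −0.0562·121.7·0.49849·[1 + 0.0562·0.86690/0.21952] = -4.1654 m/s.
|v| = 4.1654 m/s.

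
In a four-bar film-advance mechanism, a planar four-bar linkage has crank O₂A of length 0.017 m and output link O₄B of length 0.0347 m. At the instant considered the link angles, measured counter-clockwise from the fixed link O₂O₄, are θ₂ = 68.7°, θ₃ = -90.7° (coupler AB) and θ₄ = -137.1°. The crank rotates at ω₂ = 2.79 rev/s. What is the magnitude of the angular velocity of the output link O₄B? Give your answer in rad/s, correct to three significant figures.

4.17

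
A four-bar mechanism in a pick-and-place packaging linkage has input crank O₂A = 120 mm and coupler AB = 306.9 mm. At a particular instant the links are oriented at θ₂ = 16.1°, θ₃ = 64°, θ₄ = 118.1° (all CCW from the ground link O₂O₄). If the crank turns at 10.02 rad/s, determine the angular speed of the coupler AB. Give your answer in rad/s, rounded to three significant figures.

ω₂ = 10.02 rad/s
Differentiating the loop-closure r₂e^{iθ₂}+r₃e^{iθ₃}=r₁+r₄e^{iθ₄} gives r₂ω₂e^{iθ₂}+r₃ω₃e^{iθ₃}=r₄ω₄e^{iθ₄}.
Eliminating the other unknown: ω₃ = r₂ω₂ sin(θ₄−θ₂) / [r₃ sin(θ₃−θ₄)].
Numerator sine = +0.97815; denominator sine = -0.81004.
Result = 0.12·10.02·(+0.97815) / (0.3069·(-0.81004)) = -4.731 rad/s; magnitude 4.731 rad/s.

4.73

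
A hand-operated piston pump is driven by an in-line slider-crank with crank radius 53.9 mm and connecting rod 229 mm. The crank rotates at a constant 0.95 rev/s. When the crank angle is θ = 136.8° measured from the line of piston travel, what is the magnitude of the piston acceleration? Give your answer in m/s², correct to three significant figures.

ω = 2π·0.95 = 5.969 rad/s
x(θ) = r cosθ + √(L² − r² sin²θ); with ω constant, a = ω²·d²x/dθ².
d²x/dθ² = −r cosθ − r²(cos2θ)/√u − r⁴ sin²2θ/(4u^{3/2}),  u = L² − r² sin²θ = 0.0510796 m².
Substituting r = 0.0539 m, L = 0.229 m, θ = 136.8°: d²x/dθ² = +0.038302 m.
a = ω²·d²x/dθ² = (5.969)²·(+0.038302) = +1.3647 m/s²;  |a| = 1.3647 m/s².

1.36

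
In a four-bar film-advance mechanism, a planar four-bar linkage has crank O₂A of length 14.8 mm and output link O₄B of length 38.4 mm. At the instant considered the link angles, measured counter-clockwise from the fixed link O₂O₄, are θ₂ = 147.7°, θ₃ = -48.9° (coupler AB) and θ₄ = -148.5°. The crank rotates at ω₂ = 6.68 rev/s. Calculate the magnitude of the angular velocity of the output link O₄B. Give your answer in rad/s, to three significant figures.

ω₂ = 41.97 rad/s (from 6.68 rev/s).
Differentiating the loop-closure r₂e^{iθ₂}+r₃e^{iθ₃}=r₁+r₄e^{iθ₄} gives r₂ω₂e^{iθ₂}+r₃ω₃e^{iθ₃}=r₄ω₄e^{iθ₄}.
Eliminating the other unknown: ω₄ = r₂ω₂ sin(θ₂−θ₃) / [r₄ sin(θ₄−θ₃)].
Numerator sine = -0.28569; denominator sine = -0.98600.
Result = 0.0148·41.97·(-0.28569) / (0.0384·(-0.98600)) = +4.6871 rad/s; magnitude 4.6871 rad/s.

4.69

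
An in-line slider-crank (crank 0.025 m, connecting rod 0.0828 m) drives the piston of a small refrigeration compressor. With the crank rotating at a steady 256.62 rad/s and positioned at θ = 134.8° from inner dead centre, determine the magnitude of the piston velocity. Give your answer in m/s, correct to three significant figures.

3.56

ω = 256.6 rad/s
For an in-line slider-crank, x = r cosθ + √(L² − r² sin²θ), so v = −rω sinθ·[1 + r cosθ/√(L² − r² sin²θ)].
With r = 0.025 m, L = 0.0828 m, θ = 134.8°: √(L² − r² sin²θ) = 0.080877 m.
v = −0.025·256.6·0.70957·[1 + 0.025·-0.70463/0.080877] = -3.5607 m/s.
|v| = 3.5607 m/s.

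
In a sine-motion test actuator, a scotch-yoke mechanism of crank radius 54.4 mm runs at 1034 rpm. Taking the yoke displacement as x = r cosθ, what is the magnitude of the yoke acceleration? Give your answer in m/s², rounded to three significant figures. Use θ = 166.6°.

ω = 108.3 rad/s (from 1034 rpm).
x = r cosθ ⇒ ẍ = −rω² cosθ (ω constant).
|a| = rω²|cosθ| = 0.0544·(108.3)²·|cos 166.6°| = 620.45 m/s².

620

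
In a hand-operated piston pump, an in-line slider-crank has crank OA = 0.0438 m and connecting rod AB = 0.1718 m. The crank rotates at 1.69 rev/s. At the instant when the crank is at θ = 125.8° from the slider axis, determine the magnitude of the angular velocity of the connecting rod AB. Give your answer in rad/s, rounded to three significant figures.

ω = 10.62 rad/s (converted from 1.69 rev/s).
The rod makes angle φ with the slider axis where L sinφ = r sinθ; differentiating, L cosφ·φ̇ = r ω cosθ.
L cosφ = √(L² − r² sin²θ) = 0.16809 m.
|ω_rod| = r ω |cosθ| / √(L² − r² sin²θ) = 0.0438·10.62·0.58496/0.16809 = 1.6186 rad/s.

1.62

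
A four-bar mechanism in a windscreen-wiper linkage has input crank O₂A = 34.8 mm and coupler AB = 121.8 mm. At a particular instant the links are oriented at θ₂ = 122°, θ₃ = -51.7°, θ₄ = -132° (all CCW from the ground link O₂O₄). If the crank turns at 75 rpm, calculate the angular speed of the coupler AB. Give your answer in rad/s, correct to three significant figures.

2.19

ω₂ = 7.854 rad/s (from 75 rpm).
Differentiating the loop-closure r₂e^{iθ₂}+r₃e^{iθ₃}=r₁+r₄e^{iθ₄} gives r₂ω₂e^{iθ₂}+r₃ω₃e^{iθ₃}=r₄ω₄e^{iθ₄}.
Eliminating the other unknown: ω₃ = r₂ω₂ sin(θ₄−θ₂) / [r₃ sin(θ₃−θ₄)].
Numerator sine = +0.96126; denominator sine = +0.98570.
Result = 0.0348·7.854·(+0.96126) / (0.1218·(+0.98570)) = +2.1884 rad/s; magnitude 2.1884 rad/s.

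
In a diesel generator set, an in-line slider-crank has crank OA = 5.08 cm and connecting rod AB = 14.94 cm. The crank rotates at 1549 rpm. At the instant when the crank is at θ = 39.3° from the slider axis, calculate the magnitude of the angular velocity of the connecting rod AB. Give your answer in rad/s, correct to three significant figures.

43.7

ω = 162.2 rad/s (converted from 1549 rpm).
The rod makes angle φ with the slider axis where L sinφ = r sinθ; differentiating, L cosφ·φ̇ = r ω cosθ.
L cosφ = √(L² − r² sin²θ) = 0.14589 m.
|ω_rod| = r ω |cosθ| / √(L² − r² sin²θ) = 0.0508·162.2·0.77384/0.14589 = 43.708 rad/s.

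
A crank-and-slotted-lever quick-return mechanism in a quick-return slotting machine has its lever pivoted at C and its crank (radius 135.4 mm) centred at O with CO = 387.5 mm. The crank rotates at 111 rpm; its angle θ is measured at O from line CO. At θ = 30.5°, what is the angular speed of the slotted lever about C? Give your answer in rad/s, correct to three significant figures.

ω = 11.62 rad/s (from 111 rpm).
Crank pin A relative to C: A = (d + r cosθ, r sinθ); lever angle φ = atan2(r sinθ, d + r cosθ).
Differentiating tanφ: φ̇ = rω(d cosθ + r)/(d² + r² + 2dr cosθ).
d² + r² + 2dr cosθ = |CA|² = 0.258904 m²;  d cosθ + r = +0.46928 m.
|ω_lever| = |0.1354·11.62·+0.46928| / 0.258904 = 2.8528 rad/s.

2.85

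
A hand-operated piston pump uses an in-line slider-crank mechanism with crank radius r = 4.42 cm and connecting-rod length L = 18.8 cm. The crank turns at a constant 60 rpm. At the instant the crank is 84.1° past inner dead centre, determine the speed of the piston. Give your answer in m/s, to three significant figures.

0.283

ω = 2π·60/60 = 6.283 rad/s
For an in-line slider-crank, x = r cosθ + √(L² − r² sin²θ), so v = −rω sinθ·[1 + r cosθ/√(L² − r² sin²θ)].
With r = 0.0442 m, L = 0.188 m, θ = 84.1°: √(L² − r² sin²θ) = 0.18279 m.
v = −0.0442·6.283·0.99470·[1 + 0.0442·0.10279/0.18279] = -0.28311 m/s.
|v| = 0.28311 m/s.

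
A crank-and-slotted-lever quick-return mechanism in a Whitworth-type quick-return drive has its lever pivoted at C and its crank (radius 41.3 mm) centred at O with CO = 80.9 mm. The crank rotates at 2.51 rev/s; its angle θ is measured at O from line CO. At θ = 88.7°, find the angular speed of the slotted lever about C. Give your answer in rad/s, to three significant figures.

ω = 15.77 rad/s (from 2.51 rev/s).
Crank pin A relative to C: A = (d + r cosθ, r sinθ); lever angle φ = atan2(r sinθ, d + r cosθ).
Differentiating tanφ: φ̇ = rω(d cosθ + r)/(d² + r² + 2dr cosθ).
d² + r² + 2dr cosθ = |CA|² = 0.0084021 m²;  d cosθ + r = +0.043135 m.
|ω_lever| = |0.0413·15.77·+0.043135| / 0.0084021 = 3.3439 rad/s.

3.34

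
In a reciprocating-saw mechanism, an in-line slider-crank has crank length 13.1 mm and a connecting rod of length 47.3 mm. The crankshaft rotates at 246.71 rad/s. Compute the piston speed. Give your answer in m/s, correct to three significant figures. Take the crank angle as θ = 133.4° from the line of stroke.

1.89

ω = 246.7 rad/s
For an in-line slider-crank, x = r cosθ + √(L² − r² sin²θ), so v = −rω sinθ·[1 + r cosθ/√(L² − r² sin²θ)].
With r = 0.0131 m, L = 0.0473 m, θ = 133.4°: √(L² − r² sin²θ) = 0.046332 m.
v = −0.0131·246.7·0.72657·[1 + 0.0131·-0.68709/0.046332] = -1.892 m/s.
|v| = 1.892 m/s.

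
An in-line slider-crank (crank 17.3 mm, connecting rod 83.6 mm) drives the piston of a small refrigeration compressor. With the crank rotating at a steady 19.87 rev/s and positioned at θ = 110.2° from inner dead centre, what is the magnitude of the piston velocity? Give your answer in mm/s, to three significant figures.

1880

ω = 2π·19.9 = 124.8 rad/s
For an in-line slider-crank, x = r cosθ + √(L² − r² sin²θ), so v = −rω sinθ·[1 + r cosθ/√(L² − r² sin²θ)].
With r = 0.0173 m, L = 0.0836 m, θ = 110.2°: √(L² − r² sin²θ) = 0.082008 m.
v = −0.0173·124.8·0.93849·[1 + 0.0173·-0.34530/0.082008] = -1.8794 m/s.
|v| = 1.8794 m/s = 1879.4 mm/s.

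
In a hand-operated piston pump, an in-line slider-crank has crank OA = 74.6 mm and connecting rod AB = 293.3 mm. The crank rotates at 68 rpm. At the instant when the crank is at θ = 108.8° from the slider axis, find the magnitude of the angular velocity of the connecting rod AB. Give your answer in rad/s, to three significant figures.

ω = 7.121 rad/s (converted from 68 rpm).
The rod makes angle φ with the slider axis where L sinφ = r sinθ; differentiating, L cosφ·φ̇ = r ω cosθ.
L cosφ = √(L² − r² sin²θ) = 0.28467 m.
|ω_rod| = r ω |cosθ| / √(L² − r² sin²θ) = 0.0746·7.121·0.32227/0.28467 = 0.60138 rad/s.

0.601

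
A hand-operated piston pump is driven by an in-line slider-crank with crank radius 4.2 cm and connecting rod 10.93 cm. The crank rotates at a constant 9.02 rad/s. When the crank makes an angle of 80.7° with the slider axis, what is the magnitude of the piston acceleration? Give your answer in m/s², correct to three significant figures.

0.787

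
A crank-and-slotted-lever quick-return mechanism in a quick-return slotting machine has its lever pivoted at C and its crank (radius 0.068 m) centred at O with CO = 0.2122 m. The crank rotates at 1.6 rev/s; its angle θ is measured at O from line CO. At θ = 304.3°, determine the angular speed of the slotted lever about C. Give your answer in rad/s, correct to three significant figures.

1.95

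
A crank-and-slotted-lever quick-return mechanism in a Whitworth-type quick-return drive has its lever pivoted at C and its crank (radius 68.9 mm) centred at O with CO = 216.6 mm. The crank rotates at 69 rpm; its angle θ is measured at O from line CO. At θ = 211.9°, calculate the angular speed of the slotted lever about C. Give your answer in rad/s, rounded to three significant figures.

2.17

ω = 7.226 rad/s (from 69 rpm).
Crank pin A relative to C: A = (d + r cosθ, r sinθ); lever angle φ = atan2(r sinθ, d + r cosθ).
Differentiating tanφ: φ̇ = rω(d cosθ + r)/(d² + r² + 2dr cosθ).
d² + r² + 2dr cosθ = |CA|² = 0.0263231 m²;  d cosθ + r = -0.11499 m.
|ω_lever| = |0.0689·7.226·-0.11499| / 0.0263231 = 2.1748 rad/s.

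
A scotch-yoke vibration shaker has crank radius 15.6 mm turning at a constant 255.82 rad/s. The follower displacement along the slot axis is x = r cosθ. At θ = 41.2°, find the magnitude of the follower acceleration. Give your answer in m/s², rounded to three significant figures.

ω = 255.8 rad/s
x = r cosθ ⇒ ẍ = −rω² cosθ (ω constant).
|a| = rω²|cosθ| = 0.0156·(255.8)²·|cos 41.2°| = 768.16 m/s².

768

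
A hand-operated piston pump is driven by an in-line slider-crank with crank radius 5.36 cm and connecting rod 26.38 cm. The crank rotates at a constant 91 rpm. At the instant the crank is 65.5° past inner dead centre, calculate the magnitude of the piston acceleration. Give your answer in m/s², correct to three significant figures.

ω = 2π·91/60 = 9.529 rad/s
x(θ) = r cosθ + √(L² − r² sin²θ); with ω constant, a = ω²·d²x/dθ².
d²x/dθ² = −r cosθ − r²(cos2θ)/√u − r⁴ sin²2θ/(4u^{3/2}),  u = L² − r² sin²θ = 0.0672115 m².
Substituting r = 0.0536 m, L = 0.2638 m, θ = 65.5°: d²x/dθ² = -0.015025 m.
a = ω²·d²x/dθ² = (9.529)²·(-0.015025) = -1.3644 m/s²;  |a| = 1.3644 m/s².

1.36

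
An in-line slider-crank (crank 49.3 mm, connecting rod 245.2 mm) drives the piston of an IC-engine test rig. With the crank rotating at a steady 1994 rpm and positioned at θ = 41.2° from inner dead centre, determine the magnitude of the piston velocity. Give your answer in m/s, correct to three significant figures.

7.82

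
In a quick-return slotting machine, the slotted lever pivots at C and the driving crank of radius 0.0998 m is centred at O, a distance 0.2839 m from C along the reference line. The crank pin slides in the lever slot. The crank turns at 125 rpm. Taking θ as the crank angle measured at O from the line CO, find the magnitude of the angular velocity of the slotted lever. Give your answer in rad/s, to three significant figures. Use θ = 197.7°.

ω = 13.09 rad/s (from 125 rpm).
Crank pin A relative to C: A = (d + r cosθ, r sinθ); lever angle φ = atan2(r sinθ, d + r cosθ).
Differentiating tanφ: φ̇ = rω(d cosθ + r)/(d² + r² + 2dr cosθ).
d² + r² + 2dr cosθ = |CA|² = 0.0365753 m²;  d cosθ + r = -0.17066 m.
|ω_lever| = |0.0998·13.09·-0.17066| / 0.0365753 = 6.0956 rad/s.

6.10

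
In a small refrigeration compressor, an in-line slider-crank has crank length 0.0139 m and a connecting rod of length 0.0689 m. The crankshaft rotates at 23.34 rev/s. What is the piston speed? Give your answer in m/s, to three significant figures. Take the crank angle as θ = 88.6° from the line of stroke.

2.05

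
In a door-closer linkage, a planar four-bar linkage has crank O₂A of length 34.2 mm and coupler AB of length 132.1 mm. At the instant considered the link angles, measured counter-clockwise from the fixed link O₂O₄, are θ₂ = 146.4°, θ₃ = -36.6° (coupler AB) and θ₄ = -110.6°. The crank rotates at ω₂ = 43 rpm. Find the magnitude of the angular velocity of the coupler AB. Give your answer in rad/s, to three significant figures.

1.18

ω₂ = 4.503 rad/s (from 43 rpm).
Differentiating the loop-closure r₂e^{iθ₂}+r₃e^{iθ₃}=r₁+r₄e^{iθ₄} gives r₂ω₂e^{iθ₂}+r₃ω₃e^{iθ₃}=r₄ω₄e^{iθ₄}.
Eliminating the other unknown: ω₃ = r₂ω₂ sin(θ₄−θ₂) / [r₃ sin(θ₃−θ₄)].
Numerator sine = +0.97437; denominator sine = +0.96126.
Result = 0.0342·4.503·(+0.97437) / (0.1321·(+0.96126)) = +1.1817 rad/s; magnitude 1.1817 rad/s.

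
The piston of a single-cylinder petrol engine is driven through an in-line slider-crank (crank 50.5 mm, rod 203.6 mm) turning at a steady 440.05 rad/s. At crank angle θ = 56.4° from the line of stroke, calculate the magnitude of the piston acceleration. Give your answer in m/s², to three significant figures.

ω = 440.1 rad/s
x(θ) = r cosθ + √(L² − r² sin²θ); with ω constant, a = ω²·d²x/dθ².
d²x/dθ² = −r cosθ − r²(cos2θ)/√u − r⁴ sin²2θ/(4u^{3/2}),  u = L² − r² sin²θ = 0.0396837 m².
Substituting r = 0.0505 m, L = 0.2036 m, θ = 56.4°: d²x/dθ² = -0.02316 m.
a = ω²·d²x/dθ² = (440.1)²·(-0.02316) = -4484.8 m/s²;  |a| = 4484.8 m/s².

4480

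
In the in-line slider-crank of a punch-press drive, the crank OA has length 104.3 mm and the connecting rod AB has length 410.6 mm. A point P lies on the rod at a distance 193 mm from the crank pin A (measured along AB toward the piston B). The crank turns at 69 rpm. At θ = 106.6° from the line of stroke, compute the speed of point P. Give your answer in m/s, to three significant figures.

ω = 7.226 rad/s.  Crank-pin speed |V_A| = rω = 0.75364 m/s, perpendicular to OA.
Rod angle: sinφ = −(r/L) sinθ ⇒ φ = -14.089°; ω_rod = −rω cosθ/√(L²−r²sin²θ) = +0.54063 rad/s.
V_P = V_A + ω_rod × AP, with AP = 0.193 m along the rod.
Components: V_Px = −rω sinθ − a·ω_rod·sinφ = -0.69683 m/s;  V_Py = rω cosθ + a·ω_rod·cosφ = -0.1141 m/s.
|V_P| = √(V_Px² + V_Py²) = 0.70611 m/s.

0.706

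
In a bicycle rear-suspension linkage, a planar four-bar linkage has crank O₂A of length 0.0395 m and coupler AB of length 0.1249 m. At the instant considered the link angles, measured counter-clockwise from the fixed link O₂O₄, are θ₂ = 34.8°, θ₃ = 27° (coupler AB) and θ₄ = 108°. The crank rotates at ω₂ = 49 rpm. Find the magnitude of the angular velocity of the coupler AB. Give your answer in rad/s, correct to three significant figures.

1.57

ω₂ = 5.131 rad/s (from 49 rpm).
Differentiating the loop-closure r₂e^{iθ₂}+r₃e^{iθ₃}=r₁+r₄e^{iθ₄} gives r₂ω₂e^{iθ₂}+r₃ω₃e^{iθ₃}=r₄ω₄e^{iθ₄}.
Eliminating the other unknown: ω₃ = r₂ω₂ sin(θ₄−θ₂) / [r₃ sin(θ₃−θ₄)].
Numerator sine = +0.95732; denominator sine = -0.98769.
Result = 0.0395·5.131·(+0.95732) / (0.1249·(-0.98769)) = -1.5729 rad/s; magnitude 1.5729 rad/s.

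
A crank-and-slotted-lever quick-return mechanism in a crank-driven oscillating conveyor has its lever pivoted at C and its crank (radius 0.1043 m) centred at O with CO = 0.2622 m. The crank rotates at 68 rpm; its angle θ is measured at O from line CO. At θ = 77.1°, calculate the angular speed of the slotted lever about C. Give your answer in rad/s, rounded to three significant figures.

1.32

ω = 7.121 rad/s (from 68 rpm).
Crank pin A relative to C: A = (d + r cosθ, r sinθ); lever angle φ = atan2(r sinθ, d + r cosθ).
Differentiating tanφ: φ̇ = rω(d cosθ + r)/(d² + r² + 2dr cosθ).
d² + r² + 2dr cosθ = |CA|² = 0.091838 m²;  d cosθ + r = +0.16284 m.
|ω_lever| = |0.1043·7.121·+0.16284| / 0.091838 = 1.3169 rad/s.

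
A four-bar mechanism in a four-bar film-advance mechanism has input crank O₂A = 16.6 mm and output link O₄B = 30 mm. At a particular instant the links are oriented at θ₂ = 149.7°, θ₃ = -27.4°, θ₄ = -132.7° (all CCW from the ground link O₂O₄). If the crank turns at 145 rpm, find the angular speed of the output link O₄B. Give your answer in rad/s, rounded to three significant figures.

0.441

ω₂ = 15.18 rad/s (from 145 rpm).
Differentiating the loop-closure r₂e^{iθ₂}+r₃e^{iθ₃}=r₁+r₄e^{iθ₄} gives r₂ω₂e^{iθ₂}+r₃ω₃e^{iθ₃}=r₄ω₄e^{iθ₄}.
Eliminating the other unknown: ω₄ = r₂ω₂ sin(θ₂−θ₃) / [r₄ sin(θ₄−θ₃)].
Numerator sine = +0.05059; denominator sine = -0.96456.
Result = 0.0166·15.18·(+0.05059) / (0.03·(-0.96456)) = -0.4407 rad/s; magnitude 0.4407 rad/s.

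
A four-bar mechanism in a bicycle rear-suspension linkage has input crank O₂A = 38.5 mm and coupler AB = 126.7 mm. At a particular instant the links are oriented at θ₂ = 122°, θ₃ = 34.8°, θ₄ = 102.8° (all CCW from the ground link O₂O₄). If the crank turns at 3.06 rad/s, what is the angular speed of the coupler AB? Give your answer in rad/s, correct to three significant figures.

0.330

ω₂ = 3.06 rad/s
Differentiating the loop-closure r₂e^{iθ₂}+r₃e^{iθ₃}=r₁+r₄e^{iθ₄} gives r₂ω₂e^{iθ₂}+r₃ω₃e^{iθ₃}=r₄ω₄e^{iθ₄}.
Eliminating the other unknown: ω₃ = r₂ω₂ sin(θ₄−θ₂) / [r₃ sin(θ₃−θ₄)].
Numerator sine = -0.32887; denominator sine = -0.92718.
Result = 0.0385·3.06·(-0.32887) / (0.1267·(-0.92718)) = +0.32981 rad/s; magnitude 0.32981 rad/s.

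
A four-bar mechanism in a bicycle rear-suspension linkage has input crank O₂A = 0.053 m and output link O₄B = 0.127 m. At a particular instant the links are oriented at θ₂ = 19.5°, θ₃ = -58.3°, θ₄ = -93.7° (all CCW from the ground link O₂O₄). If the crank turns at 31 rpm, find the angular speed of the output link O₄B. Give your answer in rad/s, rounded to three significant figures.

ω₂ = 3.246 rad/s (from 31 rpm).
Differentiating the loop-closure r₂e^{iθ₂}+r₃e^{iθ₃}=r₁+r₄e^{iθ₄} gives r₂ω₂e^{iθ₂}+r₃ω₃e^{iθ₃}=r₄ω₄e^{iθ₄}.
Eliminating the other unknown: ω₄ = r₂ω₂ sin(θ₂−θ₃) / [r₄ sin(θ₄−θ₃)].
Numerator sine = +0.97742; denominator sine = -0.57928.
Result = 0.053·3.246·(+0.97742) / (0.127·(-0.57928)) = -2.2859 rad/s; magnitude 2.2859 rad/s.

2.29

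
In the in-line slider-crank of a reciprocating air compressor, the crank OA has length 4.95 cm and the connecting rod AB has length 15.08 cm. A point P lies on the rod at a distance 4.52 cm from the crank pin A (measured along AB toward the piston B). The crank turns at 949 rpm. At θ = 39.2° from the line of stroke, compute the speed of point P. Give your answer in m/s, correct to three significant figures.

ω = 99.38 rad/s.  Crank-pin speed |V_A| = rω = 4.9193 m/s, perpendicular to OA.
Rod angle: sinφ = −(r/L) sinθ ⇒ φ = -11.974°; ω_rod = −rω cosθ/√(L²−r²sin²θ) = -25.842 rad/s.
V_P = V_A + ω_rod × AP, with AP = 0.0452 m along the rod.
Components: V_Px = −rω sinθ − a·ω_rod·sinφ = -3.3514 m/s;  V_Py = rω cosθ + a·ω_rod·cosφ = +2.6695 m/s.
|V_P| = √(V_Px² + V_Py²) = 4.2847 m/s.

4.28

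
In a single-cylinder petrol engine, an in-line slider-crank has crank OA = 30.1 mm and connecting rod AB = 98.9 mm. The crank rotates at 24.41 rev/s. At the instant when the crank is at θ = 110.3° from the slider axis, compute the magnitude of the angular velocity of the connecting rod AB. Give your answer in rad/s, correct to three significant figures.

16.9

ω = 153.4 rad/s (converted from 24.41 rev/s).
The rod makes angle φ with the slider axis where L sinφ = r sinθ; differentiating, L cosφ·φ̇ = r ω cosθ.
L cosφ = √(L² − r² sin²θ) = 0.094785 m.
|ω_rod| = r ω |cosθ| / √(L² − r² sin²θ) = 0.0301·153.4·0.34694/0.094785 = 16.897 rad/s.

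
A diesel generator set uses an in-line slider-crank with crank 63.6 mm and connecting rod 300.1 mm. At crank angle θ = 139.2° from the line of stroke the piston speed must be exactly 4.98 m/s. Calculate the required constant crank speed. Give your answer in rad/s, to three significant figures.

For an in-line slider-crank, |v_piston| = rω|sinθ|·[1 + r cosθ/√(L² − r² sin²θ)].
With r = 0.0636 m, L = 0.3001 m, θ = 139.2°: the bracketed kinematic factor |dx/dθ| = 0.034826 m.
ω = v/|dx/dθ| = 4.98/0.034826 = 143 rad/s.

143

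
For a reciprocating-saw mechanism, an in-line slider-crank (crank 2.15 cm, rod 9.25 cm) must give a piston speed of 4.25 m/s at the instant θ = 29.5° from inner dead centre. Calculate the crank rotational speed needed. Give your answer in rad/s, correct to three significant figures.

334

For an in-line slider-crank, |v_piston| = rω|sinθ|·[1 + r cosθ/√(L² − r² sin²θ)].
With r = 0.0215 m, L = 0.0925 m, θ = 29.5°: the bracketed kinematic factor |dx/dθ| = 0.012743 m.
ω = v/|dx/dθ| = 4.25/0.012743 = 333.52 rad/s.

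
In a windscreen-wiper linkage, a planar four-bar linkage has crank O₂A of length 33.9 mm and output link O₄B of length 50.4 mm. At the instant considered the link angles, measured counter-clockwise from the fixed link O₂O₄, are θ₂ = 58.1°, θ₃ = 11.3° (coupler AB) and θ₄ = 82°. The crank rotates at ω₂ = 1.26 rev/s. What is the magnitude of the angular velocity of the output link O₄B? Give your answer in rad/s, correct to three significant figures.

4.11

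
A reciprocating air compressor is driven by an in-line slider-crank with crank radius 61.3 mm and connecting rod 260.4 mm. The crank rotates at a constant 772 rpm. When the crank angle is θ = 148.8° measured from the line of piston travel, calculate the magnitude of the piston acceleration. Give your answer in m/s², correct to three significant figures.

ω = 2π·772/60 = 80.84 rad/s
x(θ) = r cosθ + √(L² − r² sin²θ); with ω constant, a = ω²·d²x/dθ².
d²x/dθ² = −r cosθ − r²(cos2θ)/√u − r⁴ sin²2θ/(4u^{3/2}),  u = L² − r² sin²θ = 0.0667998 m².
Substituting r = 0.0613 m, L = 0.2604 m, θ = 148.8°: d²x/dθ² = +0.045537 m.
a = ω²·d²x/dθ² = (80.84)²·(+0.045537) = +297.62 m/s²;  |a| = 297.62 m/s².

298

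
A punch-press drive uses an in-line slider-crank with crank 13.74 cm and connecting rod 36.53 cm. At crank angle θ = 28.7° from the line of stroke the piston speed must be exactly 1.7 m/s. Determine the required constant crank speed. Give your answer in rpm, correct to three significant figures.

184

For an in-line slider-crank, |v_piston| = rω|sinθ|·[1 + r cosθ/√(L² − r² sin²θ)].
With r = 0.1374 m, L = 0.3653 m, θ = 28.7°: the bracketed kinematic factor |dx/dθ| = 0.088116 m.
ω = v/|dx/dθ| = 1.7/0.088116 = 19.293 rad/s.
N = 60ω/(2π) = 184.23 rpm.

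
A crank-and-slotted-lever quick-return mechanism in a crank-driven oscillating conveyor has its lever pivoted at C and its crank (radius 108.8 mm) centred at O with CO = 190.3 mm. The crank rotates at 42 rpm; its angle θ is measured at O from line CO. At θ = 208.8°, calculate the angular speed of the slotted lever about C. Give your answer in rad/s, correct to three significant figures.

2.36

ω = 4.398 rad/s (from 42 rpm).
Crank pin A relative to C: A = (d + r cosθ, r sinθ); lever angle φ = atan2(r sinθ, d + r cosθ).
Differentiating tanφ: φ̇ = rω(d cosθ + r)/(d² + r² + 2dr cosθ).
d² + r² + 2dr cosθ = |CA|² = 0.0117643 m²;  d cosθ + r = -0.057961 m.
|ω_lever| = |0.1088·4.398·-0.057961| / 0.0117643 = 2.3576 rad/s.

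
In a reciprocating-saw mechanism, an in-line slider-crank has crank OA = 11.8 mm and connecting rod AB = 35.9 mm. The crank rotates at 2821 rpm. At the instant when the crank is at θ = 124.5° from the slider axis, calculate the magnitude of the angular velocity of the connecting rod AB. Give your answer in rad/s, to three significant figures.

57.1

ω = 295.4 rad/s (converted from 2821 rpm).
The rod makes angle φ with the slider axis where L sinφ = r sinθ; differentiating, L cosφ·φ̇ = r ω cosθ.
L cosφ = √(L² − r² sin²θ) = 0.034558 m.
|ω_rod| = r ω |cosθ| / √(L² − r² sin²θ) = 0.0118·295.4·0.56641/0.034558 = 57.134 rad/s.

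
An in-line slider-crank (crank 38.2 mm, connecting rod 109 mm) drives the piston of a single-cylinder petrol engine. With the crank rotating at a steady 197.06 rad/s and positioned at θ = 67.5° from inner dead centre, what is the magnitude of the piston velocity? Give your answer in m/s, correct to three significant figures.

7.94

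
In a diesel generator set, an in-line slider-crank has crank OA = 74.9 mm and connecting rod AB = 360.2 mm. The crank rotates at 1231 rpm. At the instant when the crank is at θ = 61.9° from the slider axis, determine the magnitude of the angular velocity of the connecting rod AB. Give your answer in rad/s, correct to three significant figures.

ω = 128.9 rad/s (converted from 1231 rpm).
The rod makes angle φ with the slider axis where L sinφ = r sinθ; differentiating, L cosφ·φ̇ = r ω cosθ.
L cosφ = √(L² − r² sin²θ) = 0.35409 m.
|ω_rod| = r ω |cosθ| / √(L² − r² sin²θ) = 0.0749·128.9·0.47101/0.35409 = 12.844 rad/s.

12.8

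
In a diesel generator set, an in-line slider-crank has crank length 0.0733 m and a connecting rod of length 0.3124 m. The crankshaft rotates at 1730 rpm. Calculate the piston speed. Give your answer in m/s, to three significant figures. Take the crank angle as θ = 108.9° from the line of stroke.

11.6

ω = 2π·1730/60 = 181.2 rad/s
For an in-line slider-crank, x = r cosθ + √(L² − r² sin²θ), so v = −rω sinθ·[1 + r cosθ/√(L² − r² sin²θ)].
With r = 0.0733 m, L = 0.3124 m, θ = 108.9°: √(L² − r² sin²θ) = 0.30461 m.
v = −0.0733·181.2·0.94609·[1 + 0.0733·-0.32392/0.30461] = -11.584 m/s.
|v| = 11.584 m/s.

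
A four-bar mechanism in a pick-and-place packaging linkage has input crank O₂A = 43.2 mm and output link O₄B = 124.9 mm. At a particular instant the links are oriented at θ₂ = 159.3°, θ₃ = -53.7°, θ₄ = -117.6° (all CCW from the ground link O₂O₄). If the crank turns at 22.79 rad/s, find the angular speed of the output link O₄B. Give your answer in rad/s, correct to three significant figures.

ω₂ = 22.79 rad/s
Differentiating the loop-closure r₂e^{iθ₂}+r₃e^{iθ₃}=r₁+r₄e^{iθ₄} gives r₂ω₂e^{iθ₂}+r₃ω₃e^{iθ₃}=r₄ω₄e^{iθ₄}.
Eliminating the other unknown: ω₄ = r₂ω₂ sin(θ₂−θ₃) / [r₄ sin(θ₄−θ₃)].
Numerator sine = -0.54464; denominator sine = -0.89803.
Result = 0.0432·22.79·(-0.54464) / (0.1249·(-0.89803)) = +4.7806 rad/s; magnitude 4.7806 rad/s.

4.78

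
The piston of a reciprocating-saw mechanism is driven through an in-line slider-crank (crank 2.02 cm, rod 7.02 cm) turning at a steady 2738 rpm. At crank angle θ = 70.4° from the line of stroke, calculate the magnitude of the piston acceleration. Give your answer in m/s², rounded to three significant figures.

177

ω = 2π·2738/60 = 286.7 rad/s
x(θ) = r cosθ + √(L² − r² sin²θ); with ω constant, a = ω²·d²x/dθ².
d²x/dθ² = −r cosθ − r²(cos2θ)/√u − r⁴ sin²2θ/(4u^{3/2}),  u = L² − r² sin²θ = 0.00456592 m².
Substituting r = 0.0202 m, L = 0.0702 m, θ = 70.4°: d²x/dθ² = -0.0021504 m.
a = ω²·d²x/dθ² = (286.7)²·(-0.0021504) = -176.78 m/s²;  |a| = 176.78 m/s².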